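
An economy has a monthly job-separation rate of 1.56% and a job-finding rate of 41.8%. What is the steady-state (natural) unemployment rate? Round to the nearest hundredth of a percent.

Steady-state unemployment rate ≈ 3.60%.

At steady state the flows balance: s·E = f·U, so U/(E+U) = s/(s+f).
u* = 1.56 / (1.56 + 41.8) = 1.56 / 43.36 = 3.60%.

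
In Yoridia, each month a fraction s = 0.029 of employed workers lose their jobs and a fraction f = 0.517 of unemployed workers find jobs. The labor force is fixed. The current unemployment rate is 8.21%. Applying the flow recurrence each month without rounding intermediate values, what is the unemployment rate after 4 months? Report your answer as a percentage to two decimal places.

Unemployment rate after four months ≈ 5.43%.

With a fixed labor force, u_{t+1} = u_t + s·(1−u_t) − f·u_t = u_t·(1−s−f) + s.
Here 1−s−f = 0.454 and s = 0.029.
u_1 = 0.082100 × 0.454 + 0.029 = 0.066273.
u_2 = 0.066273 × 0.454 + 0.029 = 0.059088.
u_3 = 0.059088 × 0.454 + 0.029 = 0.055826.
u_4 = 0.055826 × 0.454 + 0.029 = 0.054345.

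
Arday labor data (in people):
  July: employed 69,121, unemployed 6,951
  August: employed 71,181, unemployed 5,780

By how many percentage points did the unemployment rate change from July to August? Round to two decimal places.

The unemployment rate changed by −1.63 percentage points.

July: labor force = 69,121 + 6,951 = 76,072; u = 6,951/76,072 = 9.14%.
August: labor force = 71,181 + 5,780 = 76,961; u = 5,780/76,961 = 7.51%.
Change = 7.51% − 9.14% = −1.63 pp.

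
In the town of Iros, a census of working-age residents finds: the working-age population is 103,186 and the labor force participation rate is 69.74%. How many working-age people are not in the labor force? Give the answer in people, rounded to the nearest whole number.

About 31,224 are not in the labor force.

Share not in the labor force = 1 − 0.6974 = 0.3026.
Not in labor force = 0.3026 × 103,186 ≈ 31,224.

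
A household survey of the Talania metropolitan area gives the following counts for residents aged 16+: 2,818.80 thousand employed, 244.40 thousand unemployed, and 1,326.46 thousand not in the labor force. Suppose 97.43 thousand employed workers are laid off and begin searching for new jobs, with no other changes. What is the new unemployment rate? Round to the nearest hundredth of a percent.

Initially, labor force = 2,818.80 + 244.40 = 3,063.20 thousand, so u = 244.40/3,063.20 = 7.98%.
After the change, employed falls and unemployed rises by 97.43; labor force unchanged → E = 2,721.37, U = 341.83, labor force = 3,063.20 thousand.
New unemployment rate = 341.83 / 3,063.20 = 11.16%.

New unemployment rate ≈ 11.16%.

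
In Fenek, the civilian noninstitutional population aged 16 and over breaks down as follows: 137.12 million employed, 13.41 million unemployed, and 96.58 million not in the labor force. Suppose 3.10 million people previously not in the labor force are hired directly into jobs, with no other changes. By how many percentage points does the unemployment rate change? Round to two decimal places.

Initially, labor force = 137.12 + 13.41 = 150.53 million, so u = 13.41/150.53 = 8.91%.
After the change, employed and labor force both rise by 3.10; unemployed unchanged → E = 140.22, U = 13.41, labor force = 153.63 million.
New unemployment rate = 13.41 / 153.63 = 8.73%.
Change = 8.73% − 8.91% = −0.18 percentage points.

The unemployment rate changes by −0.18 percentage points.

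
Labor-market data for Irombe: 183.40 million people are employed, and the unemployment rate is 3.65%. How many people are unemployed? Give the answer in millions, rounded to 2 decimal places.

About 6.95 million are unemployed.

Let U be the number unemployed. The labor force is E + U, and U/(E+U) = 0.0365.
So U = 0.0365 × 183.40 / (1 − 0.0365) = 6.6941 / 0.9635 ≈ 6.95 million.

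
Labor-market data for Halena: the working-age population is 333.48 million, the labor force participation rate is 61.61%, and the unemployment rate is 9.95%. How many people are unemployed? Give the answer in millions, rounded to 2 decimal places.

About 20.44 million are unemployed.

Labor force = 0.6161 × 333.48 = 205.46 million.
Unemployed = 0.0995 × 205.46 ≈ 20.44 million.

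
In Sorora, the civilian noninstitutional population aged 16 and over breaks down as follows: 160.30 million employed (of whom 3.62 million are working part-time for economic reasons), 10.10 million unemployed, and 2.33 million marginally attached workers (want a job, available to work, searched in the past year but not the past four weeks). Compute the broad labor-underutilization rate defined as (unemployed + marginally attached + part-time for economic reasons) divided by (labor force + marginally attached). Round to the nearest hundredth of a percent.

Labor force = 160.30 + 10.10 = 170.40 million.
Numerator = 10.10 + 2.33 + 3.62 = 16.05 million.
Denominator = 170.40 + 2.33 = 172.73 million.
Broad rate = 16.05 / 172.73 = 9.29%.

Broad underutilization rate ≈ 9.29%.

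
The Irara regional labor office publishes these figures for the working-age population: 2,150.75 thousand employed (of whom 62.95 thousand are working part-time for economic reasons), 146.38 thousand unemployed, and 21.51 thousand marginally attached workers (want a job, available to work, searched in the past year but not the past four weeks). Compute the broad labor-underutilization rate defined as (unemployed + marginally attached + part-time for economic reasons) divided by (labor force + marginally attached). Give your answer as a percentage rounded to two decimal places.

Labor force = 2,150.75 + 146.38 = 2,297.13 thousand.
Numerator = 146.38 + 21.51 + 62.95 = 230.84 thousand.
Denominator = 2,297.13 + 21.51 = 2,318.64 thousand.
Broad rate = 230.84 / 2,318.64 = 9.96%.

Broad underutilization rate ≈ 9.96%.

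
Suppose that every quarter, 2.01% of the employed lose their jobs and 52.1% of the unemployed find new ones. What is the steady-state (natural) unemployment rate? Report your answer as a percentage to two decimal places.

Steady-state unemployment rate ≈ 3.71%.

At steady state the flows balance: s·E = f·U, so U/(E+U) = s/(s+f).
u* = 2.01 / (2.01 + 52.1) = 2.01 / 54.11 = 3.71%.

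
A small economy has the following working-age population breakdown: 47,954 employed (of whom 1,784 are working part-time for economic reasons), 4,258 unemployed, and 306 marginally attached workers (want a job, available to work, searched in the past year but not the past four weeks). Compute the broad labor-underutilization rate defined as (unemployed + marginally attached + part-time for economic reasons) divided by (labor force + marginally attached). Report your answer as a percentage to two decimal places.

Broad underutilization rate ≈ 12.09%.

Labor force = 47,954 + 4,258 = 52,212.
Numerator = 4,258 + 306 + 1,784 = 6,348.
Denominator = 52,212 + 306 = 52,518.
Broad rate = 6,348 / 52,518 = 12.09%.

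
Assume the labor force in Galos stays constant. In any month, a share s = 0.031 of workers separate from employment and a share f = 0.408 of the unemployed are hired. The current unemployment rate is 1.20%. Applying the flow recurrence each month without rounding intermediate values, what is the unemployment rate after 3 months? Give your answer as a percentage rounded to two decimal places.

Unemployment rate after three months ≈ 6.03%.

With a fixed labor force, u_{t+1} = u_t + s·(1−u_t) − f·u_t = u_t·(1−s−f) + s.
Here 1−s−f = 0.561 and s = 0.031.
u_1 = 0.012000 × 0.561 + 0.031 = 0.037732.
u_2 = 0.037732 × 0.561 + 0.031 = 0.052168.
u_3 = 0.052168 × 0.561 + 0.031 = 0.060266.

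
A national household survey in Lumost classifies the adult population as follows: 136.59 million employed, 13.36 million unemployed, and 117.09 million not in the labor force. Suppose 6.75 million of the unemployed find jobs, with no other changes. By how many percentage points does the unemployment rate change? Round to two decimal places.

The unemployment rate changes by −4.50 percentage points.

Initially, labor force = 136.59 + 13.36 = 149.95 million, so u = 13.36/149.95 = 8.91%.
After the change, unemployed falls and employed rises by 6.75; labor force unchanged → E = 143.34, U = 6.61, labor force = 149.95 million.
New unemployment rate = 6.61 / 149.95 = 4.41%.
Change = 4.41% − 8.91% = −4.50 percentage points.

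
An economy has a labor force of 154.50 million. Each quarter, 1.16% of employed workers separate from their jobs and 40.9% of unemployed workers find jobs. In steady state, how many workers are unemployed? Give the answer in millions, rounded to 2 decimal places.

Steady-state unemployment rate u* = s/(s+f) = 1.16/(1.16+40.9) = 0.027580.
Unemployed = u* × labor force = 0.027580 × 154.50 ≈ 4.26 million.

About 4.26 million are unemployed in steady state.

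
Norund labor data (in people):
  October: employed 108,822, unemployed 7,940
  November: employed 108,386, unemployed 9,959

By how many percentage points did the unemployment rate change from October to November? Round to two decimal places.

The unemployment rate changed by +1.62 percentage points.

October: labor force = 108,822 + 7,940 = 116,762; u = 7,940/116,762 = 6.80%.
November: labor force = 108,386 + 9,959 = 118,345; u = 9,959/118,345 = 8.42%.
Change = 8.42% − 6.80% = +1.62 pp.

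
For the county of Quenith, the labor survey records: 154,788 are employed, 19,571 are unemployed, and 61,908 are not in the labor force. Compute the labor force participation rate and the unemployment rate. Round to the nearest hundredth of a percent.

Labor force participation rate ≈ 73.80%; unemployment rate ≈ 11.22%.

Labor force = employed + unemployed = 154,788 + 19,571 = 174,359.
Working-age population = 174,359 + 61,908 = 236,267.
Unemployment rate = 19,571 / 174,359 = 11.22%.
Labor force participation rate = 174,359 / 236,267 = 73.80%.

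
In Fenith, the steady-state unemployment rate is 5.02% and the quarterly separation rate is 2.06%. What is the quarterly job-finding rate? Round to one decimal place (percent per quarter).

Job-finding rate ≈ 39.0% per quarter.

From u* = s/(s+f): f = s·(1−u)/u.
f = 2.06 × (1 − 0.0502) / 0.0502 = 1.9566 / 0.0502 ≈ 39.0% per quarter.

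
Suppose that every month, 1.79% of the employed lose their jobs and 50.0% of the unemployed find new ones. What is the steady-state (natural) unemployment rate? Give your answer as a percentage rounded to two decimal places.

Steady-state unemployment rate ≈ 3.46%.

At steady state the flows balance: s·E = f·U, so U/(E+U) = s/(s+f).
u* = 1.79 / (1.79 + 50.0) = 1.79 / 51.79 = 3.46%.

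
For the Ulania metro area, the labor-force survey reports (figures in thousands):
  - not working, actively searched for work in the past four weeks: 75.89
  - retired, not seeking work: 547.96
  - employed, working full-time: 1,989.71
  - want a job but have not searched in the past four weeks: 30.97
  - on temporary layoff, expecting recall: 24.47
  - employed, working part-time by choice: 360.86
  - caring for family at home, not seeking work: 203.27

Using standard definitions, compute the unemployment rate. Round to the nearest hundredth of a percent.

Employed = 1,989.71 + 360.86 = 2,350.57 thousand.
Unemployed = 75.89 + 24.47 = 100.36 thousand (jobless and actively searching, or on temporary layoff).
Labor force = 2,350.57 + 100.36 = 2,450.93 thousand.
Unemployment rate = 100.36 / 2,450.93 = 4.09%.

Unemployment rate ≈ 4.09%.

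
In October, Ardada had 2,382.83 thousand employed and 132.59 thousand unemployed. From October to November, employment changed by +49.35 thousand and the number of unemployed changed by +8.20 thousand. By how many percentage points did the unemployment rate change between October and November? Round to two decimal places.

The unemployment rate changed by +0.20 percentage points.

October: labor force = 2,382.83 + 132.59 = 2,515.42; u = 132.59/2,515.42 = 5.27%.
November: labor force = 2,432.18 + 140.79 = 2,572.97; u = 140.79/2,572.97 = 5.47%.
Change = 5.47% − 5.27% = +0.20 pp.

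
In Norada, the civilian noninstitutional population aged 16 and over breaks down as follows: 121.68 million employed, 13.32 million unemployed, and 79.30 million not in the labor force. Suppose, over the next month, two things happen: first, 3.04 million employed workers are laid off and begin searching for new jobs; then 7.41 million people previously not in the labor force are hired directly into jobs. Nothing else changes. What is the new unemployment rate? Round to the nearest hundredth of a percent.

Initially, labor force = 121.68 + 13.32 = 135.00 million, so u = 13.32/135.00 = 9.87%.
After the first change, employed falls and unemployed rises by 3.04; labor force unchanged → E = 118.64, U = 16.36, labor force = 135.00 million.
After the second change, employed and labor force both rise by 7.41; unemployed unchanged → E = 126.05, U = 16.36, labor force = 142.41 million.
New unemployment rate = 16.36 / 142.41 = 11.49%.

New unemployment rate ≈ 11.49%.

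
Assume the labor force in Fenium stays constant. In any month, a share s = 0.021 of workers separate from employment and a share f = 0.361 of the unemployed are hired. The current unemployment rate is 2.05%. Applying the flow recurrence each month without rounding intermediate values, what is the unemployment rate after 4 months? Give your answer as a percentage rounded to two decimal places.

Unemployment rate after four months ≈ 4.99%.

With a fixed labor force, u_{t+1} = u_t + s·(1−u_t) − f·u_t = u_t·(1−s−f) + s.
Here 1−s−f = 0.618 and s = 0.021.
u_1 = 0.020500 × 0.618 + 0.021 = 0.033669.
u_2 = 0.033669 × 0.618 + 0.021 = 0.041807.
u_3 = 0.041807 × 0.618 + 0.021 = 0.046837.
u_4 = 0.046837 × 0.618 + 0.021 = 0.049945.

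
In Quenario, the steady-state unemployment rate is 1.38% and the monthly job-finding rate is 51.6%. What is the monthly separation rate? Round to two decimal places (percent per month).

Separation rate ≈ 0.72% per month.

From u* = s/(s+f): s = u·f/(1−u).
s = 0.0138 × 51.6 / (1 − 0.0138) = 0.7121 / 0.9862 ≈ 0.72% per month.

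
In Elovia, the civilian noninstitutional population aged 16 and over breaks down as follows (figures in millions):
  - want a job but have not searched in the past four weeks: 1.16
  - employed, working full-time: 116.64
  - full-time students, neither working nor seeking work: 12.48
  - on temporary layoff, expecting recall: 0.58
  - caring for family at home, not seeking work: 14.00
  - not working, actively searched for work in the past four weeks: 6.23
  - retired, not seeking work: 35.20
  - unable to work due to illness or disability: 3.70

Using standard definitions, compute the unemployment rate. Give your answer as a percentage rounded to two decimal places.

Unemployment rate ≈ 5.52%.

Employed = 116.64 million.
Unemployed = 0.58 + 6.23 = 6.81 million (jobless and actively searching, or on temporary layoff).
Labor force = 116.64 + 6.81 = 123.45 million.
Unemployment rate = 6.81 / 123.45 = 5.52%.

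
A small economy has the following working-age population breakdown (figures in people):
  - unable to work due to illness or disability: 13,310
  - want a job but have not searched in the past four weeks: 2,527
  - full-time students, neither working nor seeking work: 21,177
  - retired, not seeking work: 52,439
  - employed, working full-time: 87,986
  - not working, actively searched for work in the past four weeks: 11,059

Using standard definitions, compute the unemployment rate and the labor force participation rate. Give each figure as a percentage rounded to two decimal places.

Unemployment rate ≈ 11.17%; labor force participation rate ≈ 52.54%.

Employed = 87,986.
Unemployed = 11,059.
Labor force = 87,986 + 11,059 = 99,045.
Not in labor force = 13,310 + 2,527 + 21,177 + 52,439 = 89,453 (those not working and not actively searching are outside the labor force — including those who want a job but have given up searching).
Civilian working-age population = 99,045 + 89,453 = 188,498.
Unemployment rate = 11,059 / 99,045 = 11.17%.
Labor force participation rate = 99,045 / 188,498 = 52.54%.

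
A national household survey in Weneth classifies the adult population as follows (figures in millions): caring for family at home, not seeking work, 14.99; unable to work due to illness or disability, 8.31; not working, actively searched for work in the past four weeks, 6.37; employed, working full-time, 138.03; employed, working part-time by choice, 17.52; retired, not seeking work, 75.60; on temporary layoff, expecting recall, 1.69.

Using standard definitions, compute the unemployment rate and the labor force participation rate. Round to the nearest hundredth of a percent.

Unemployment rate ≈ 4.93%; labor force participation rate ≈ 62.33%.

Employed = 138.03 + 17.52 = 155.55 million.
Unemployed = 6.37 + 1.69 = 8.06 million (jobless and actively searching, or on temporary layoff).
Labor force = 155.55 + 8.06 = 163.61 million.
Not in labor force = 14.99 + 8.31 + 75.60 = 98.90 million (those not working and not actively searching are outside the labor force).
Civilian working-age population = 163.61 + 98.90 = 262.51 million.
Unemployment rate = 8.06 / 163.61 = 4.93%.
Labor force participation rate = 163.61 / 262.51 = 62.33%.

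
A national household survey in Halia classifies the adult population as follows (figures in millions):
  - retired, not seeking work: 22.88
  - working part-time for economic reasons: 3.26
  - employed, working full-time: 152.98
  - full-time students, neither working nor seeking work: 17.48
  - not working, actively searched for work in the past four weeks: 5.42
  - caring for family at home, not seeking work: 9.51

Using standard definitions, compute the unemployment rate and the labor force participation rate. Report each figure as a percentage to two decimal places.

Employed = 3.26 + 152.98 = 156.24 million (anyone who worked, including part-time for economic reasons, counts as employed).
Unemployed = 5.42 million.
Labor force = 156.24 + 5.42 = 161.66 million.
Not in labor force = 22.88 + 17.48 + 9.51 = 49.87 million (those not working and not actively searching are outside the labor force).
Civilian working-age population = 161.66 + 49.87 = 211.53 million.
Unemployment rate = 5.42 / 161.66 = 3.35%.
Labor force participation rate = 161.66 / 211.53 = 76.42%.

Unemployment rate ≈ 3.35%; labor force participation rate ≈ 76.42%.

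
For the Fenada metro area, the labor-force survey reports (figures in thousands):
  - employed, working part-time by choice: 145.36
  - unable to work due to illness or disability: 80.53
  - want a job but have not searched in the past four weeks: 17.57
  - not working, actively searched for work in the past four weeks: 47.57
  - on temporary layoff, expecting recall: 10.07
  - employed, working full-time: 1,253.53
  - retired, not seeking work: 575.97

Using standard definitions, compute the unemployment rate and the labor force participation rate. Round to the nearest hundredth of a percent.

Employed = 145.36 + 1,253.53 = 1,398.89 thousand.
Unemployed = 47.57 + 10.07 = 57.64 thousand (jobless and actively searching, or on temporary layoff).
Labor force = 1,398.89 + 57.64 = 1,456.53 thousand.
Not in labor force = 80.53 + 17.57 + 575.97 = 674.07 thousand (those not working and not actively searching are outside the labor force — including those who want a job but have given up searching).
Civilian working-age population = 1,456.53 + 674.07 = 2,130.60 thousand.
Unemployment rate = 57.64 / 1,456.53 = 3.96%.
Labor force participation rate = 1,456.53 / 2,130.60 = 68.36%.

Unemployment rate ≈ 3.96%; labor force participation rate ≈ 68.36%.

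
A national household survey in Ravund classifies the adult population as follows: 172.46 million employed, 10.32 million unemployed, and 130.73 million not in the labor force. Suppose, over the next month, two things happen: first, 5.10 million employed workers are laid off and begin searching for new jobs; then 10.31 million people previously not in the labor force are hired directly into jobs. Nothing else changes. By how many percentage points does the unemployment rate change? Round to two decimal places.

Initially, labor force = 172.46 + 10.32 = 182.78 million, so u = 10.32/182.78 = 5.65%.
After the first change, employed falls and unemployed rises by 5.10; labor force unchanged → E = 167.36, U = 15.42, labor force = 182.78 million.
After the second change, employed and labor force both rise by 10.31; unemployed unchanged → E = 177.67, U = 15.42, labor force = 193.09 million.
New unemployment rate = 15.42 / 193.09 = 7.99%.
Change = 7.99% − 5.65% = +2.34 percentage points.

The unemployment rate changes by +2.34 percentage points.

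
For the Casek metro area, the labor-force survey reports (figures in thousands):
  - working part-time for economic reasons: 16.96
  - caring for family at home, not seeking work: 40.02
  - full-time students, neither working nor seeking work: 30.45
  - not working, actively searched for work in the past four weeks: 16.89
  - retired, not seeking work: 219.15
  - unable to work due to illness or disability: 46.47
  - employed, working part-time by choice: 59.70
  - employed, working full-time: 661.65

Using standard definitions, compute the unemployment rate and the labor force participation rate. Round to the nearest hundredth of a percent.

Unemployment rate ≈ 2.24%; labor force participation rate ≈ 69.20%.

Employed = 16.96 + 59.70 + 661.65 = 738.31 thousand (anyone who worked, including part-time for economic reasons, counts as employed).
Unemployed = 16.89 thousand.
Labor force = 738.31 + 16.89 = 755.20 thousand.
Not in labor force = 40.02 + 30.45 + 219.15 + 46.47 = 336.09 thousand (those not working and not actively searching are outside the labor force).
Civilian working-age population = 755.20 + 336.09 = 1,091.29 thousand.
Unemployment rate = 16.89 / 755.20 = 2.24%.
Labor force participation rate = 755.20 / 1,091.29 = 69.20%.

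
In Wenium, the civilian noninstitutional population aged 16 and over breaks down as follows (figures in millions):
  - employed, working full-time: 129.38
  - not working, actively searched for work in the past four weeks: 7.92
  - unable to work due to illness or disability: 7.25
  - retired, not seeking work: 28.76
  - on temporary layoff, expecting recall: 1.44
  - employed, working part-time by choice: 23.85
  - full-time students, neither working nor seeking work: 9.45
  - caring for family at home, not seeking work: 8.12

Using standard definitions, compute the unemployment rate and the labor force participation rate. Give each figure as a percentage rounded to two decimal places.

Unemployment rate ≈ 5.76%; labor force participation rate ≈ 75.21%.

Employed = 129.38 + 23.85 = 153.23 million.
Unemployed = 7.92 + 1.44 = 9.36 million (jobless and actively searching, or on temporary layoff).
Labor force = 153.23 + 9.36 = 162.59 million.
Not in labor force = 7.25 + 28.76 + 9.45 + 8.12 = 53.58 million (those not working and not actively searching are outside the labor force).
Civilian working-age population = 162.59 + 53.58 = 216.17 million.
Unemployment rate = 9.36 / 162.59 = 5.76%.
Labor force participation rate = 162.59 / 216.17 = 75.21%.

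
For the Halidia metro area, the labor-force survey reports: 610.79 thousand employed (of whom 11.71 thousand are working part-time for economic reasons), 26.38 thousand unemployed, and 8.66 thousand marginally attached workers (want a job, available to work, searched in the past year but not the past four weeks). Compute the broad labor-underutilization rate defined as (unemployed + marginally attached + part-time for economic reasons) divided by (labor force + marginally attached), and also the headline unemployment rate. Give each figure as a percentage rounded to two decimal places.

Labor force = 610.79 + 26.38 = 637.17 thousand.
Numerator = 26.38 + 8.66 + 11.71 = 46.75 thousand.
Denominator = 637.17 + 8.66 = 645.83 thousand.
Broad rate = 46.75 / 645.83 = 7.24%.
Headline unemployment rate = 26.38 / 637.17 = 4.14%.

Broad underutilization rate ≈ 7.24%; headline unemployment rate ≈ 4.14%.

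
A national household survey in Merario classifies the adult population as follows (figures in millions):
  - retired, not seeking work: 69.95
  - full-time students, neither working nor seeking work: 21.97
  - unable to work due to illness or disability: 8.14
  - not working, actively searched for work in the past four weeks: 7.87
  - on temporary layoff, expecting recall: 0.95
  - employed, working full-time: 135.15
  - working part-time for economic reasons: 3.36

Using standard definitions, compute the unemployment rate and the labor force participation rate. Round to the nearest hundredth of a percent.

Employed = 135.15 + 3.36 = 138.51 million (anyone who worked, including part-time for economic reasons, counts as employed).
Unemployed = 7.87 + 0.95 = 8.82 million (jobless and actively searching, or on temporary layoff).
Labor force = 138.51 + 8.82 = 147.33 million.
Not in labor force = 69.95 + 21.97 + 8.14 = 100.06 million (those not working and not actively searching are outside the labor force).
Civilian working-age population = 147.33 + 100.06 = 247.39 million.
Unemployment rate = 8.82 / 147.33 = 5.99%.
Labor force participation rate = 147.33 / 247.39 = 59.55%.

Unemployment rate ≈ 5.99%; labor force participation rate ≈ 59.55%.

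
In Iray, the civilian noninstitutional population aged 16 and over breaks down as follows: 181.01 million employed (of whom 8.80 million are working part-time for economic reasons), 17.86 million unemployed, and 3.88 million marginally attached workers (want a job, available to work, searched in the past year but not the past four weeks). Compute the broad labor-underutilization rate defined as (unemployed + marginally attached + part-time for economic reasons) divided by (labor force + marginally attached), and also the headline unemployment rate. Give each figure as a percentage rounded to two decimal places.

Broad underutilization rate ≈ 15.06%; headline unemployment rate ≈ 8.98%.

Labor force = 181.01 + 17.86 = 198.87 million.
Numerator = 17.86 + 3.88 + 8.80 = 30.54 million.
Denominator = 198.87 + 3.88 = 202.75 million.
Broad rate = 30.54 / 202.75 = 15.06%.
Headline unemployment rate = 17.86 / 198.87 = 8.98%.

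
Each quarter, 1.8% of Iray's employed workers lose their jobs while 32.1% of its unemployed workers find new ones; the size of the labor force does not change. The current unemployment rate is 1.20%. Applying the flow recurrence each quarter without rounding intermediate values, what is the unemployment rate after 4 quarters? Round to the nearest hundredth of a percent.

With a fixed labor force, u_{t+1} = u_t + s·(1−u_t) − f·u_t = u_t·(1−s−f) + s.
Here 1−s−f = 0.661 and s = 0.018.
u_1 = 0.012000 × 0.661 + 0.018 = 0.025932.
u_2 = 0.025932 × 0.661 + 0.018 = 0.035141.
u_3 = 0.035141 × 0.661 + 0.018 = 0.041228.
u_4 = 0.041228 × 0.661 + 0.018 = 0.045252.

Unemployment rate after four quarters ≈ 4.53%.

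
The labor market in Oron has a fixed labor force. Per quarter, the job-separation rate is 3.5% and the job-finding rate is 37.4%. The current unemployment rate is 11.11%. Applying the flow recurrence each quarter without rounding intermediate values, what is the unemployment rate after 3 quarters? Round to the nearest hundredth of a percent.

With a fixed labor force, u_{t+1} = u_t + s·(1−u_t) − f·u_t = u_t·(1−s−f) + s.
Here 1−s−f = 0.591 and s = 0.035.
u_1 = 0.111100 × 0.591 + 0.035 = 0.100660.
u_2 = 0.100660 × 0.591 + 0.035 = 0.094490.
u_3 = 0.094490 × 0.591 + 0.035 = 0.090844.

Unemployment rate after three quarters ≈ 9.08%.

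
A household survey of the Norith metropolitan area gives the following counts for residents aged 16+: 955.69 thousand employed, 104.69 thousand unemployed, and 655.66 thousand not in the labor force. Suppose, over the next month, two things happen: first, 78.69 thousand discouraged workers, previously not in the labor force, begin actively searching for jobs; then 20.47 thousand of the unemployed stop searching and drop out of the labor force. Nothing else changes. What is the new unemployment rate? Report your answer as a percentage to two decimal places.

Initially, labor force = 955.69 + 104.69 = 1,060.38 thousand, so u = 104.69/1,060.38 = 9.87%.
After the first change, unemployed and labor force both rise by 78.69 → E = 955.69, U = 183.38, labor force = 1,139.07 thousand.
After the second change, unemployed and labor force both fall by 20.47 → E = 955.69, U = 162.91, labor force = 1,118.60 thousand.
New unemployment rate = 162.91 / 1,118.60 = 14.56%.

New unemployment rate ≈ 14.56%.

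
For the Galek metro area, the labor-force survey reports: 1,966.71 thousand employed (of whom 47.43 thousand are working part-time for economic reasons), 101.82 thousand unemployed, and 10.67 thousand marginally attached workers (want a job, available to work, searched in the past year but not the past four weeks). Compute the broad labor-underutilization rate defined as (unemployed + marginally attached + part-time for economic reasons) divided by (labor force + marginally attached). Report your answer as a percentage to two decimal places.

Labor force = 1,966.71 + 101.82 = 2,068.53 thousand.
Numerator = 101.82 + 10.67 + 47.43 = 159.92 thousand.
Denominator = 2,068.53 + 10.67 = 2,079.20 thousand.
Broad rate = 159.92 / 2,079.20 = 7.69%.

Broad underutilization rate ≈ 7.69%.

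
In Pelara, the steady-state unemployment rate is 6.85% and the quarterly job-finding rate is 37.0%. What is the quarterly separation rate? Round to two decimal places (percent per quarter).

Separation rate ≈ 2.72% per quarter.

From u* = s/(s+f): s = u·f/(1−u).
s = 0.0685 × 37.0 / (1 − 0.0685) = 2.5345 / 0.9315 ≈ 2.72% per quarter.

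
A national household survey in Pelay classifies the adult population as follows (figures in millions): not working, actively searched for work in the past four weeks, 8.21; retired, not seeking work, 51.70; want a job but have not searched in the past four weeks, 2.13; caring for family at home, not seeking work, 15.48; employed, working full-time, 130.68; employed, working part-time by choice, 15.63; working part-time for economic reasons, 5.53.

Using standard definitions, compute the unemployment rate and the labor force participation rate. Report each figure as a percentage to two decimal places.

Unemployment rate ≈ 5.13%; labor force participation rate ≈ 69.78%.

Employed = 130.68 + 15.63 + 5.53 = 151.84 million (anyone who worked, including part-time for economic reasons, counts as employed).
Unemployed = 8.21 million.
Labor force = 151.84 + 8.21 = 160.05 million.
Not in labor force = 51.70 + 2.13 + 15.48 = 69.31 million (those not working and not actively searching are outside the labor force — including those who want a job but have given up searching).
Civilian working-age population = 160.05 + 69.31 = 229.36 million.
Unemployment rate = 8.21 / 160.05 = 5.13%.
Labor force participation rate = 160.05 / 229.36 = 69.78%.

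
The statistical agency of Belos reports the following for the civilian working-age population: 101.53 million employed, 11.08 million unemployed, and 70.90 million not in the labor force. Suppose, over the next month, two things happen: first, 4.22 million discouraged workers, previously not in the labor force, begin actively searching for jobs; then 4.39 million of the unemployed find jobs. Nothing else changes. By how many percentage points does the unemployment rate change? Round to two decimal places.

Initially, labor force = 101.53 + 11.08 = 112.61 million, so u = 11.08/112.61 = 9.84%.
After the first change, unemployed and labor force both rise by 4.22 → E = 101.53, U = 15.30, labor force = 116.83 million.
After the second change, unemployed falls and employed rises by 4.39; labor force unchanged → E = 105.92, U = 10.91, labor force = 116.83 million.
New unemployment rate = 10.91 / 116.83 = 9.34%.
Change = 9.34% − 9.84% = −0.50 percentage points.

The unemployment rate changes by −0.50 percentage points.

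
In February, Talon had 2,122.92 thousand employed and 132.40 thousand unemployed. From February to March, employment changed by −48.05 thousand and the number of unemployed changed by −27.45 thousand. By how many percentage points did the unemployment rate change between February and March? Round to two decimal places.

The unemployment rate changed by −1.06 percentage points.

February: labor force = 2,122.92 + 132.40 = 2,255.32; u = 132.40/2,255.32 = 5.87%.
March: labor force = 2,074.87 + 104.95 = 2,179.82; u = 104.95/2,179.82 = 4.81%.
Change = 4.81% − 5.87% = −1.06 pp.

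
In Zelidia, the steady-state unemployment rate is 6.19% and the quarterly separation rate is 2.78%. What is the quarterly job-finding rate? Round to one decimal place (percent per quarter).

From u* = s/(s+f): f = s·(1−u)/u.
f = 2.78 × (1 − 0.0619) / 0.0619 = 2.6079 / 0.0619 ≈ 42.1% per quarter.

Job-finding rate ≈ 42.1% per quarter.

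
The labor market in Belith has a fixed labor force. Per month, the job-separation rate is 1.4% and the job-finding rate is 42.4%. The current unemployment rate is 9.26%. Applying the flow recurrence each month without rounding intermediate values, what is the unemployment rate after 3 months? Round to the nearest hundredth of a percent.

Unemployment rate after three months ≈ 4.27%.

With a fixed labor force, u_{t+1} = u_t + s·(1−u_t) − f·u_t = u_t·(1−s−f) + s.
Here 1−s−f = 0.562 and s = 0.014.
u_1 = 0.092600 × 0.562 + 0.014 = 0.066041.
u_2 = 0.066041 × 0.562 + 0.014 = 0.051115.
u_3 = 0.051115 × 0.562 + 0.014 = 0.042727.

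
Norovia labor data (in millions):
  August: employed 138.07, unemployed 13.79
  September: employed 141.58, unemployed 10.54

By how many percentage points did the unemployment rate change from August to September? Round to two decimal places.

August: labor force = 138.07 + 13.79 = 151.86; u = 13.79/151.86 = 9.08%.
September: labor force = 141.58 + 10.54 = 152.12; u = 10.54/152.12 = 6.93%.
Change = 6.93% − 9.08% = −2.15 pp.

The unemployment rate changed by −2.15 percentage points.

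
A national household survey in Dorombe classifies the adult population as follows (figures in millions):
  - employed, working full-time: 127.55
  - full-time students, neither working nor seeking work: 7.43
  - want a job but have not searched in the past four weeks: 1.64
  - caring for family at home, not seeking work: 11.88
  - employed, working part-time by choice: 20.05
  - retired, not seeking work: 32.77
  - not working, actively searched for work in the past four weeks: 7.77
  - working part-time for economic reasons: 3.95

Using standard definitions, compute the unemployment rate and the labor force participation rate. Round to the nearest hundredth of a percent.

Employed = 127.55 + 20.05 + 3.95 = 151.55 million (anyone who worked, including part-time for economic reasons, counts as employed).
Unemployed = 7.77 million.
Labor force = 151.55 + 7.77 = 159.32 million.
Not in labor force = 7.43 + 1.64 + 11.88 + 32.77 = 53.72 million (those not working and not actively searching are outside the labor force — including those who want a job but have given up searching).
Civilian working-age population = 159.32 + 53.72 = 213.04 million.
Unemployment rate = 7.77 / 159.32 = 4.88%.
Labor force participation rate = 159.32 / 213.04 = 74.78%.

Unemployment rate ≈ 4.88%; labor force participation rate ≈ 74.78%.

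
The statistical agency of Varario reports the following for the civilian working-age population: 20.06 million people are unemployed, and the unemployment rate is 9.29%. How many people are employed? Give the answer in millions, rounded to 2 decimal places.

Labor force = U / u = 20.06 / 0.0929 ≈ 215.93 million.
Employed = labor force − unemployed = 215.93 − 20.06 = 195.87 million.

About 195.87 million are employed.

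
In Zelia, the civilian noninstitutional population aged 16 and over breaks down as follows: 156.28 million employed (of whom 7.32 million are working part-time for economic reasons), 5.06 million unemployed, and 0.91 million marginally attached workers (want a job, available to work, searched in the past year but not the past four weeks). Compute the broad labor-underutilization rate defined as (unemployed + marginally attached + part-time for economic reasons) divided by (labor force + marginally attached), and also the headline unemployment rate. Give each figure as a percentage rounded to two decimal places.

Broad underutilization rate ≈ 8.19%; headline unemployment rate ≈ 3.14%.

Labor force = 156.28 + 5.06 = 161.34 million.
Numerator = 5.06 + 0.91 + 7.32 = 13.29 million.
Denominator = 161.34 + 0.91 = 162.25 million.
Broad rate = 13.29 / 162.25 = 8.19%.
Headline unemployment rate = 5.06 / 161.34 = 3.14%.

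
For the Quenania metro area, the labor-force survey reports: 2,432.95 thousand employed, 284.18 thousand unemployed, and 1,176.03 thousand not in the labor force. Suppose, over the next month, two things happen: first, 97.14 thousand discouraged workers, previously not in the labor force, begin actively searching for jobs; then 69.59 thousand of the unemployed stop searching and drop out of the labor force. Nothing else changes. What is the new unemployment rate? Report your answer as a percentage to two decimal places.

New unemployment rate ≈ 11.36%.

Initially, labor force = 2,432.95 + 284.18 = 2,717.13 thousand, so u = 284.18/2,717.13 = 10.46%.
After the first change, unemployed and labor force both rise by 97.14 → E = 2,432.95, U = 381.32, labor force = 2,814.27 thousand.
After the second change, unemployed and labor force both fall by 69.59 → E = 2,432.95, U = 311.73, labor force = 2,744.68 thousand.
New unemployment rate = 311.73 / 2,744.68 = 11.36%.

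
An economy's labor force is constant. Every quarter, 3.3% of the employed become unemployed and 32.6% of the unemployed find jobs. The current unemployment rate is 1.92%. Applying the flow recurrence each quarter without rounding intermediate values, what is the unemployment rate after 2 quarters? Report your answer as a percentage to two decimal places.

Unemployment rate after two quarters ≈ 6.20%.

With a fixed labor force, u_{t+1} = u_t + s·(1−u_t) − f·u_t = u_t·(1−s−f) + s.
Here 1−s−f = 0.641 and s = 0.033.
u_1 = 0.019200 × 0.641 + 0.033 = 0.045307.
u_2 = 0.045307 × 0.641 + 0.033 = 0.062042.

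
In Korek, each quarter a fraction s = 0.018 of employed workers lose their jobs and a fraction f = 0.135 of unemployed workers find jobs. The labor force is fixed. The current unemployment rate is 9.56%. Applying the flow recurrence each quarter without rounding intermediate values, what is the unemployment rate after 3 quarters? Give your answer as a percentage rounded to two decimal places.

With a fixed labor force, u_{t+1} = u_t + s·(1−u_t) − f·u_t = u_t·(1−s−f) + s.
Here 1−s−f = 0.847 and s = 0.018.
u_1 = 0.095600 × 0.847 + 0.018 = 0.098973.
u_2 = 0.098973 × 0.847 + 0.018 = 0.101830.
u_3 = 0.101830 × 0.847 + 0.018 = 0.104250.

Unemployment rate after three quarters ≈ 10.43%.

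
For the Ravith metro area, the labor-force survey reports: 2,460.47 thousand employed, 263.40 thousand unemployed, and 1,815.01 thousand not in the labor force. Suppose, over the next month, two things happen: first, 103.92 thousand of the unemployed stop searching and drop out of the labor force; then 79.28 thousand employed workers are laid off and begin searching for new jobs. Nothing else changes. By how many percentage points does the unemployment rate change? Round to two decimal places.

Initially, labor force = 2,460.47 + 263.40 = 2,723.87 thousand, so u = 263.40/2,723.87 = 9.67%.
After the first change, unemployed and labor force both fall by 103.92 → E = 2,460.47, U = 159.48, labor force = 2,619.95 thousand.
After the second change, employed falls and unemployed rises by 79.28; labor force unchanged → E = 2,381.19, U = 238.76, labor force = 2,619.95 thousand.
New unemployment rate = 238.76 / 2,619.95 = 9.11%.
Change = 9.11% − 9.67% = −0.56 percentage points.

The unemployment rate changes by −0.56 percentage points.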